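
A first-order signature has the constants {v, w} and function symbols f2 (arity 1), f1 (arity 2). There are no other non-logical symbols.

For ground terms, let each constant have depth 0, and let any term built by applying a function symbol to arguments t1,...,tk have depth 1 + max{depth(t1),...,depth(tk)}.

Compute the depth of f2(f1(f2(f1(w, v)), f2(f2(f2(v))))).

5

depth(f1(w, v)) = 1 + max(0, 0) = 1
depth(f2(f1(w, v))) = 1 + depth(f1(w, v)) = 1 + 1 = 2
depth(f2(v)) = 1 + depth(v) = 1 + 0 = 1
depth(f2(f2(v))) = 1 + depth(f2(v)) = 1 + 1 = 2
depth(f2(f2(f2(v)))) = 1 + depth(f2(f2(v))) = 1 + 2 = 3
depth(f1(f2(f1(w, v)), f2(f2(f2(v))))) = 1 + max(2, 3) = 4
depth(f2(f1(f2(f1(w, v)), f2(f2(f2(v)))))) = 1 + depth(f1(f2(f1(w, v)), f2(f2(f2(v))))) = 1 + 4 = 5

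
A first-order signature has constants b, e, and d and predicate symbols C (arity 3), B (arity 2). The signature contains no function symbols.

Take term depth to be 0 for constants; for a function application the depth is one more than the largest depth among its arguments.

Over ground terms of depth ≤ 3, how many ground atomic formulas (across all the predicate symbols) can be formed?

First count ground terms of depth ≤ 3.
With no function symbols every ground term is a constant, so there are exactly 3 ground terms at every depth bound.
N_0 = 3
N_1 = 3
N_2 = 3
N_3 = 3
So |H| = 3.
A ground atom is a predicate applied to a tuple of terms from H, so the count is the sum over predicates of |H|^arity:
  C: 3^3 = 27;  B: 3^2 = 9
Total ground atoms: 27 + 9 = 36.

36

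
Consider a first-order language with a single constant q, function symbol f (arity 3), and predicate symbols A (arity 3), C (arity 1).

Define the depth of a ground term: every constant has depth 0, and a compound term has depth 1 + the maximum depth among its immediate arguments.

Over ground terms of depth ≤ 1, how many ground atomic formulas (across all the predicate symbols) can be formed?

First count ground terms of depth ≤ 1.
If N_k denotes the number of depth-≤k ground terms, the 1 constant gives N_0 = 1, and each function symbol of arity r contributes N_{k-1}^r new terms at level k: N_k = 1 + N_{k-1}^3.
N_0 = 1
N_1 = 1 + 1^3 = 2
Explicitly: q, f(q, q, q).
So |H| = 2.
A ground atom is a predicate applied to a tuple of terms from H, so the count is the sum over predicates of |H|^arity:
  A: 2^3 = 8;  C: 2
Total ground atoms: 8 + 2 = 10.

10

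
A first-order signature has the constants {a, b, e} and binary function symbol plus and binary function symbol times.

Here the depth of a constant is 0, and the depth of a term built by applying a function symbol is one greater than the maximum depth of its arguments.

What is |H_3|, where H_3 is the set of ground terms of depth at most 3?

1566453

Let N_k count ground terms of depth at most k. Each non-constant term of depth ≤ k is some function symbol applied to depth-≤(k−1) arguments, giving N_k = 3 + N_{k-1}^2 + N_{k-1}^2.
N_0 = 3
N_1 = 3 + 3^2 + 3^2 = 21
N_2 = 3 + 21^2 + 21^2 = 885
N_3 = 3 + 885^2 + 885^2 = 1566453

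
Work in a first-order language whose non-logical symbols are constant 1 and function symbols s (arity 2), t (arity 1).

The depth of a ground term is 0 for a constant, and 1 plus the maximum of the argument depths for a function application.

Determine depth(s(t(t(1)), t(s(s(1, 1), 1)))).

depth(t(1)) = 1 + depth(1) = 1 + 0 = 1
depth(t(t(1))) = 1 + depth(t(1)) = 1 + 1 = 2
depth(s(1, 1)) = 1 + max(0, 0) = 1
depth(s(s(1, 1), 1)) = 1 + max(1, 0) = 2
depth(t(s(s(1, 1), 1))) = 1 + depth(s(s(1, 1), 1)) = 1 + 2 = 3
depth(s(t(t(1)), t(s(s(1, 1), 1)))) = 1 + max(2, 3) = 4

4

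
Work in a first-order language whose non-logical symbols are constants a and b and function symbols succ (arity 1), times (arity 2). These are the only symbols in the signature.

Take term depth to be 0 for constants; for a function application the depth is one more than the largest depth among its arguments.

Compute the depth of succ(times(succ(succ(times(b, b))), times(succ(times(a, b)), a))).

depth(times(b, b)) = 1 + max(0, 0) = 1
depth(succ(times(b, b))) = 1 + depth(times(b, b)) = 1 + 1 = 2
depth(succ(succ(times(b, b)))) = 1 + depth(succ(times(b, b))) = 1 + 2 = 3
depth(times(a, b)) = 1 + max(0, 0) = 1
depth(succ(times(a, b))) = 1 + depth(times(a, b)) = 1 + 1 = 2
depth(times(succ(times(a, b)), a)) = 1 + max(2, 0) = 3
depth(times(succ(succ(times(b, b))), times(succ(times(a, b)), a))) = 1 + max(3, 3) = 4
depth(succ(times(succ(succ(times(b, b))), times(succ(times(a, b)), a)))) = 1 + depth(times(succ(succ(times(b, b))), times(succ(times(a, b)), a))) = 1 + 4 = 5

5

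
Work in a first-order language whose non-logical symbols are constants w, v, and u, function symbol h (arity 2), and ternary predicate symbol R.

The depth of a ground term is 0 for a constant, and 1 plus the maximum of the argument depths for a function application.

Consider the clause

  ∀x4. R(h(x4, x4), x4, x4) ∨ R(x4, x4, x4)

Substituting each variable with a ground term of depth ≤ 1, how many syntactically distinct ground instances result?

Ground terms of depth ≤ 1:
  Let N_k count ground terms of depth at most k. Each non-constant term of depth ≤ k is some function symbol applied to depth-≤(k−1) arguments, giving N_k = 3 + N_{k-1}^2.
  N_0 = 3
  N_1 = 3 + 3^2 = 12
  Explicitly: w, v, u, h(w, w), h(w, v), h(w, u), h(v, w), h(v, v), h(v, u), h(u, w), h(u, v), h(u, u).
So there are 12 ground terms available for substitution.
The clause has 1 distinct variable (x4), which appears in the body. In the free term algebra distinct substitutions yield syntactically distinct ground instances.
Number of ground instances = 12.

12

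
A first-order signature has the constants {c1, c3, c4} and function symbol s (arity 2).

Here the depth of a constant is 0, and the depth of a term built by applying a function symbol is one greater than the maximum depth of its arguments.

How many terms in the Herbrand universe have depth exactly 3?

Write N_k for the number of ground terms of depth ≤ k. A term of depth ≤ k is either a constant or a function symbol applied to arguments of depth ≤ k−1, so N_k = 3 + N_{k-1}^2.
N_0 = 3
N_1 = 3 + 3^2 = 12
N_2 = 3 + 12^2 = 147
N_3 = 3 + 147^2 = 21612
Terms of depth exactly 3: N_3 − N_2 = 21612 − 147 = 21465.

21465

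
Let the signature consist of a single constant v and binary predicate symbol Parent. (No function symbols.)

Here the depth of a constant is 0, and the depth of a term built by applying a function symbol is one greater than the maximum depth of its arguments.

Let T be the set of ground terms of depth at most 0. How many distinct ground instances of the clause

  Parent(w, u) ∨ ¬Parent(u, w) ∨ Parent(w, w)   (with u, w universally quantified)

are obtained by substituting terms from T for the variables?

1

Ground terms of depth ≤ 0:
  With no function symbols every ground term is a constant, so there is exactly 1 ground term at every depth bound.
  N_0 = 1
So there is exactly 1 ground term available for substitution.
There are 2 variables to instantiate (u, w), each occurring in at least one literal, so different choices give different ground instances.
Number of ground instances = 1^2 = 1.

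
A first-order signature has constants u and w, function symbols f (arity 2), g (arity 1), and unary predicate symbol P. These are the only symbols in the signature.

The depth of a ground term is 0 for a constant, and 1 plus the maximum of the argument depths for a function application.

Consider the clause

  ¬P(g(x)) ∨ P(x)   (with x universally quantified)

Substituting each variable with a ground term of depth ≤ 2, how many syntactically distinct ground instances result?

Ground terms of depth ≤ 2:
  Count level by level. With function symbols f/2, g/1, the terms of depth ≤ k are the 2 constants together with each function applied to depth-≤(k−1) tuples, so N_k = 2 + N_{k-1}^2 + N_{k-1}.
  N_0 = 2
  N_1 = 2 + 2^2 + 2 = 8
  N_2 = 2 + 8^2 + 8 = 74
So there are 74 ground terms available for substitution.
The clause has 1 distinct variable (x), which appears in the body. In the free term algebra distinct substitutions yield syntactically distinct ground instances.
Number of ground instances = 74.

74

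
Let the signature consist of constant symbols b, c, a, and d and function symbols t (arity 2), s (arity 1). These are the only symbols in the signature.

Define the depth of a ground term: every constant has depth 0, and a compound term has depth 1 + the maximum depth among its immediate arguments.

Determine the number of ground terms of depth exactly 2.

Let N_k = |{terms of depth ≤ k}|. Then N_0 = 4 and N_k = 4 + N_{k-1}^2 + N_{k-1} for k ≥ 1 (one summand per function symbol, arity giving the exponent).
N_0 = 4
N_1 = 4 + 4^2 + 4 = 24
N_2 = 4 + 24^2 + 24 = 604
Terms of depth exactly 2: N_2 − N_1 = 604 − 24 = 580.

580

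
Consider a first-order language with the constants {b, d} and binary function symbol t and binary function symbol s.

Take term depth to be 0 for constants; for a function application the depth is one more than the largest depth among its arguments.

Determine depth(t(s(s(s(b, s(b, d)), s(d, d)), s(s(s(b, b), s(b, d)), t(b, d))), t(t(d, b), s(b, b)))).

depth(s(b, d)) = 1 + max(0, 0) = 1
depth(s(b, s(b, d))) = 1 + max(0, 1) = 2
depth(s(d, d)) = 1 + max(0, 0) = 1
depth(s(s(b, s(b, d)), s(d, d))) = 1 + max(2, 1) = 3
depth(s(b, b)) = 1 + max(0, 0) = 1
depth(s(s(b, b), s(b, d))) = 1 + max(1, 1) = 2
depth(t(b, d)) = 1 + max(0, 0) = 1
depth(s(s(s(b, b), s(b, d)), t(b, d))) = 1 + max(2, 1) = 3
depth(s(s(s(b, s(b, d)), s(d, d)), s(s(s(b, b), s(b, d)), t(b, d)))) = 1 + max(3, 3) = 4
depth(t(d, b)) = 1 + max(0, 0) = 1
depth(t(t(d, b), s(b, b))) = 1 + max(1, 1) = 2
depth(t(s(s(s(b, s(b, d)), s(d, d)), s(s(s(b, b), s(b, d)), t(b, d))), t(t(d, b), s(b, b)))) = 1 + max(4, 2) = 5

5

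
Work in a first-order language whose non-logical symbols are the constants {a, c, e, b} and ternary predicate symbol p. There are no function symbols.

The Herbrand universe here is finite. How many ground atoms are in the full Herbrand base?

64

With no function symbols, the Herbrand universe is just the 4 constants.
Ground atoms per predicate: p: 4^3 = 64.
Herbrand base size = 64 = 64.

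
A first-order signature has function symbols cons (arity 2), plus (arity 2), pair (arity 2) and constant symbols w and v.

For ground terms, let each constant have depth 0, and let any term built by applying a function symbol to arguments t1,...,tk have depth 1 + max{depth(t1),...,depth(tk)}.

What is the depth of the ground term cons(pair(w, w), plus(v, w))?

depth(pair(w, w)) = 1 + max(0, 0) = 1
depth(plus(v, w)) = 1 + max(0, 0) = 1
depth(cons(pair(w, w), plus(v, w))) = 1 + max(1, 1) = 2

2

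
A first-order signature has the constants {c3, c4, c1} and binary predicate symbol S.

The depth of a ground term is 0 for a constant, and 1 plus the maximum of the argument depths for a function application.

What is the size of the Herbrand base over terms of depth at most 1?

9

First count ground terms of depth ≤ 1.
With no function symbols every ground term is a constant, so there are exactly 3 ground terms at every depth bound.
N_0 = 3
N_1 = 3
Explicitly: c3, c4, c1.
So |H| = 3.
A ground atom is a predicate applied to a tuple of terms from H, so the count is the sum over predicates of |H|^arity:
  S: 3^2 = 9
Total ground atoms: 9.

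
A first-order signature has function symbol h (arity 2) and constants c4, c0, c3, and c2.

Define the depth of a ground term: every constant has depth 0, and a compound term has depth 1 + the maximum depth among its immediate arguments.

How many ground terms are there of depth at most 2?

404

Count level by level. With function symbols h/2, the terms of depth ≤ k are the 4 constants together with each function applied to depth-≤(k−1) tuples, so N_k = 4 + N_{k-1}^2.
N_0 = 4
N_1 = 4 + 4^2 = 20
N_2 = 4 + 20^2 = 404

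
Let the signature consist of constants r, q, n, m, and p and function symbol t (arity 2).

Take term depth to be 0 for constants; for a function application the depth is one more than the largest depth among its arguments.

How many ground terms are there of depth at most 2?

Write N_k for the number of ground terms of depth ≤ k. A term of depth ≤ k is either a constant or a function symbol applied to arguments of depth ≤ k−1, so N_k = 5 + N_{k-1}^2.
N_0 = 5
N_1 = 5 + 5^2 = 30
N_2 = 5 + 30^2 = 905

905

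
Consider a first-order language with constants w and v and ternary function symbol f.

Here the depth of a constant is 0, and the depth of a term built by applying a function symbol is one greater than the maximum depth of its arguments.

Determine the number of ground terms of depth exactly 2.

Let N_k = |{terms of depth ≤ k}|. Then N_0 = 2 and N_k = 2 + N_{k-1}^3 for k ≥ 1 (one summand per function symbol, arity giving the exponent).
N_0 = 2
N_1 = 2 + 2^3 = 10
N_2 = 2 + 10^3 = 1002
Terms of depth exactly 2: N_2 − N_1 = 1002 − 10 = 992.

992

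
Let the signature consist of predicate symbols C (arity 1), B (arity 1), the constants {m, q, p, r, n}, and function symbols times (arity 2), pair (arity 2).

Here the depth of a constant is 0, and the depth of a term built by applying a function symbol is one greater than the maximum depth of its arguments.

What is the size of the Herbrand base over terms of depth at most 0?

First count ground terms of depth ≤ 0.
If N_k denotes the number of depth-≤k ground terms, the 5 constants give N_0 = 5, and each function symbol of arity r contributes N_{k-1}^r new terms at level k: N_k = 5 + N_{k-1}^2 + N_{k-1}^2.
N_0 = 5
So |H| = 5.
Each predicate of arity r yields |H|^r ground atoms (one per choice of an r-tuple from H):
  C: 5;  B: 5
Total ground atoms: 5 + 5 = 10.

10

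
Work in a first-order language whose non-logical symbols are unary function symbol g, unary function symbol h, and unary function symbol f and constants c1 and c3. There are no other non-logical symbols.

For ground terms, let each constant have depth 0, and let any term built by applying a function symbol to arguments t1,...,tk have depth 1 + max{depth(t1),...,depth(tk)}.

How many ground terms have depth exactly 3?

54

Let N_k = |{terms of depth ≤ k}|. Then N_0 = 2 and N_k = 2 + N_{k-1} + N_{k-1} + N_{k-1} for k ≥ 1 (one summand per function symbol, arity giving the exponent).
N_0 = 2
N_1 = 2 + 2 + 2 + 2 = 8
N_2 = 2 + 8 + 8 + 8 = 26
N_3 = 2 + 26 + 26 + 26 = 80
Terms of depth exactly 3: N_3 − N_2 = 80 − 26 = 54.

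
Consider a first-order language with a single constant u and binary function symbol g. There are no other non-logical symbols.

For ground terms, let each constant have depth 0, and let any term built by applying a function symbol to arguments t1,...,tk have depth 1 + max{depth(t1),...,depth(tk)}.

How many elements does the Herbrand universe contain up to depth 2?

5

Count level by level. With function symbols g/2, the terms of depth ≤ k are the 1 constant together with each function applied to depth-≤(k−1) tuples, so N_k = 1 + N_{k-1}^2.
N_0 = 1
N_1 = 1 + 1^2 = 2
N_2 = 1 + 2^2 = 5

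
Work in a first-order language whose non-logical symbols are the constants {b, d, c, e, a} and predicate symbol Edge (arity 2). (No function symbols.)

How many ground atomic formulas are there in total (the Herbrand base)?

With no function symbols, the Herbrand universe is just the 5 constants.
Ground atoms per predicate: Edge: 5^2 = 25.
Herbrand base size = 25 = 25.

25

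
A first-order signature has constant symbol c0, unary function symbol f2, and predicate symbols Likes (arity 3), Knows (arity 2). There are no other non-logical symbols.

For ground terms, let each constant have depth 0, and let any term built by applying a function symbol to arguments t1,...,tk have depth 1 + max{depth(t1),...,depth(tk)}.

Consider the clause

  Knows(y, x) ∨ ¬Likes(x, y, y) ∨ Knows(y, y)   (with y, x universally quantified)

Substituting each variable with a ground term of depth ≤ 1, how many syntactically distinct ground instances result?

4

Ground terms of depth ≤ 1:
  Let N_k count ground terms of depth at most k. Each non-constant term of depth ≤ k is some function symbol applied to depth-≤(k−1) arguments, giving N_k = 1 + N_{k-1}.
  N_0 = 1
  N_1 = 1 + 1 = 2
  Explicitly: c0, f2(c0).
So there are 2 ground terms available for substitution.
There are 2 variables to instantiate (y, x), each occurring in at least one literal, so different choices give different ground instances.
Number of ground instances = 2^2 = 4.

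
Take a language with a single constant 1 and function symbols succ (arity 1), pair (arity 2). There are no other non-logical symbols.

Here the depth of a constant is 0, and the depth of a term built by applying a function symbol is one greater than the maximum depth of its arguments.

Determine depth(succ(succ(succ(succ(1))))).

depth(succ(1)) = 1 + depth(1) = 1 + 0 = 1
depth(succ(succ(1))) = 1 + depth(succ(1)) = 1 + 1 = 2
depth(succ(succ(succ(1)))) = 1 + depth(succ(succ(1))) = 1 + 2 = 3
depth(succ(succ(succ(succ(1))))) = 1 + depth(succ(succ(succ(1)))) = 1 + 3 = 4

4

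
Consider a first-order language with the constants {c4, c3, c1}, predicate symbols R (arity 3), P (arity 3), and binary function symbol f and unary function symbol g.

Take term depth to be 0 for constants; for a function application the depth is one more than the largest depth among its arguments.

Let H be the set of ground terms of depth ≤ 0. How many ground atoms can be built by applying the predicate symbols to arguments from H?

First count ground terms of depth ≤ 0.
Count level by level. With function symbols f/2, g/1, the terms of depth ≤ k are the 3 constants together with each function applied to depth-≤(k−1) tuples, so N_k = 3 + N_{k-1}^2 + N_{k-1}.
N_0 = 3
Explicitly: c4, c3, c1.
So |H| = 3.
Each predicate of arity r yields |H|^r ground atoms (one per choice of an r-tuple from H):
  R: 3^3 = 27;  P: 3^3 = 27
Total ground atoms: 27 + 27 = 54.

54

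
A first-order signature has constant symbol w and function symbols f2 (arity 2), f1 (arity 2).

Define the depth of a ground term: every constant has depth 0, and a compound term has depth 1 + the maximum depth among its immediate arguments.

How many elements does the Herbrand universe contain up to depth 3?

Count level by level. With function symbols f2/2, f1/2, the terms of depth ≤ k are the 1 constant together with each function applied to depth-≤(k−1) tuples, so N_k = 1 + N_{k-1}^2 + N_{k-1}^2.
N_0 = 1
N_1 = 1 + 1^2 + 1^2 = 3
N_2 = 1 + 3^2 + 3^2 = 19
N_3 = 1 + 19^2 + 19^2 = 723

723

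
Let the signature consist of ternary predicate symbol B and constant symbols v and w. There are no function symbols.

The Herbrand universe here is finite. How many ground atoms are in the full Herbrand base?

With no function symbols, the Herbrand universe is just the 2 constants.
Ground atoms per predicate: B: 2^3 = 8.
Herbrand base size = 8 = 8.

8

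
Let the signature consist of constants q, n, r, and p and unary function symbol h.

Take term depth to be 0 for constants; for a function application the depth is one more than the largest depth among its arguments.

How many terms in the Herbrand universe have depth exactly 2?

Write N_k for the number of ground terms of depth ≤ k. A term of depth ≤ k is either a constant or a function symbol applied to arguments of depth ≤ k−1, so N_k = 4 + N_{k-1}.
N_0 = 4
N_1 = 4 + 4 = 8
N_2 = 4 + 8 = 12
Terms of depth exactly 2: N_2 − N_1 = 12 − 8 = 4.

4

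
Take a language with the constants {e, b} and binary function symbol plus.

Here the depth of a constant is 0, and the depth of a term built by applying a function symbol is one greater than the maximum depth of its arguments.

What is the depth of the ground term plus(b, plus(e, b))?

2

depth(plus(e, b)) = 1 + max(0, 0) = 1
depth(plus(b, plus(e, b))) = 1 + max(0, 1) = 2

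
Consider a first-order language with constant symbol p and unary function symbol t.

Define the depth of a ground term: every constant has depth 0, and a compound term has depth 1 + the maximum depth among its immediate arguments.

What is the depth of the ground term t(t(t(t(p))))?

depth(t(p)) = 1 + depth(p) = 1 + 0 = 1
depth(t(t(p))) = 1 + depth(t(p)) = 1 + 1 = 2
depth(t(t(t(p)))) = 1 + depth(t(t(p))) = 1 + 2 = 3
depth(t(t(t(t(p))))) = 1 + depth(t(t(t(p)))) = 1 + 3 = 4

4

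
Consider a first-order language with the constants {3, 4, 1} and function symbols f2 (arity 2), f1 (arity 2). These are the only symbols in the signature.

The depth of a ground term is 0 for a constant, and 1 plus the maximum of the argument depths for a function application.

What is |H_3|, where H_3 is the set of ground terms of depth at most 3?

If N_k denotes the number of depth-≤k ground terms, the 3 constants give N_0 = 3, and each function symbol of arity r contributes N_{k-1}^r new terms at level k: N_k = 3 + N_{k-1}^2 + N_{k-1}^2.
N_0 = 3
N_1 = 3 + 3^2 + 3^2 = 21
N_2 = 3 + 21^2 + 21^2 = 885
N_3 = 3 + 885^2 + 885^2 = 1566453

1566453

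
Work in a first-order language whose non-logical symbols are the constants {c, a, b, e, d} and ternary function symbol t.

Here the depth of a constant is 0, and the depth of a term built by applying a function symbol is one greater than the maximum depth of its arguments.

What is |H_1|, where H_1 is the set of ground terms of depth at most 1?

130

If N_k denotes the number of depth-≤k ground terms, the 5 constants give N_0 = 5, and each function symbol of arity r contributes N_{k-1}^r new terms at level k: N_k = 5 + N_{k-1}^3.
N_0 = 5
N_1 = 5 + 5^3 = 130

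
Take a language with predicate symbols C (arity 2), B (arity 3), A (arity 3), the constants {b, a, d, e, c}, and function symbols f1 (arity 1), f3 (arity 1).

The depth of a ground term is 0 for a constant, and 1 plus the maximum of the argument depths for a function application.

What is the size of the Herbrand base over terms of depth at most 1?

First count ground terms of depth ≤ 1.
Let N_k count ground terms of depth at most k. Each non-constant term of depth ≤ k is some function symbol applied to depth-≤(k−1) arguments, giving N_k = 5 + N_{k-1} + N_{k-1}.
N_0 = 5
N_1 = 5 + 5 + 5 = 15
So |H| = 15.
For each predicate symbol, the number of ground atoms is |H| raised to its arity; summing:
  C: 15^2 = 225;  B: 15^3 = 3375;  A: 15^3 = 3375
Total ground atoms: 225 + 3375 + 3375 = 6975.

6975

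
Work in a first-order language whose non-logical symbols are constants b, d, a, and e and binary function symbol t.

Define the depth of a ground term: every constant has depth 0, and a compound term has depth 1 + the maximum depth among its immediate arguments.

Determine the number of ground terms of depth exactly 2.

384

Write N_k for the number of ground terms of depth ≤ k. A term of depth ≤ k is either a constant or a function symbol applied to arguments of depth ≤ k−1, so N_k = 4 + N_{k-1}^2.
N_0 = 4
N_1 = 4 + 4^2 = 20
N_2 = 4 + 20^2 = 404
Terms of depth exactly 2: N_2 − N_1 = 404 − 20 = 384.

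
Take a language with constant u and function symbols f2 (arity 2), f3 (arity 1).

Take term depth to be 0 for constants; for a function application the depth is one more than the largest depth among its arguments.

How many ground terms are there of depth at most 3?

Count level by level. With function symbols f2/2, f3/1, the terms of depth ≤ k are the 1 constant together with each function applied to depth-≤(k−1) tuples, so N_k = 1 + N_{k-1}^2 + N_{k-1}.
N_0 = 1
N_1 = 1 + 1^2 + 1 = 3
N_2 = 1 + 3^2 + 3 = 13
N_3 = 1 + 13^2 + 13 = 183

183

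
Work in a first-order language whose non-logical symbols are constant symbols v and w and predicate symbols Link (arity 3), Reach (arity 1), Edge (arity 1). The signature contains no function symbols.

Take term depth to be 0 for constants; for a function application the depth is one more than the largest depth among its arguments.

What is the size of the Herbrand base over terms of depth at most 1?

First count ground terms of depth ≤ 1.
With no function symbols every ground term is a constant, so there are exactly 2 ground terms at every depth bound.
N_0 = 2
N_1 = 2
Explicitly: v, w.
So |H| = 2.
For each predicate symbol, the number of ground atoms is |H| raised to its arity; summing:
  Link: 2^3 = 8;  Reach: 2;  Edge: 2
Total ground atoms: 8 + 2 + 2 = 12.

12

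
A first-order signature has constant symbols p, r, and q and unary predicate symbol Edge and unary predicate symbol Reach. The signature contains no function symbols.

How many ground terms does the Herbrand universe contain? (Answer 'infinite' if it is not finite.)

There are no function symbols, so every ground term is one of the 3 constants.
The Herbrand universe is {p, r, q}, which is finite with 3 elements.

3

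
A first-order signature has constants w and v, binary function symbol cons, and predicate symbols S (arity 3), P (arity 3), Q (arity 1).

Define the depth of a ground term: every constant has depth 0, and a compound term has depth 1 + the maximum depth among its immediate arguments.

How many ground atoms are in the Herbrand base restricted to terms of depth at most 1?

438

First count ground terms of depth ≤ 1.
Let N_k = |{terms of depth ≤ k}|. Then N_0 = 2 and N_k = 2 + N_{k-1}^2 for k ≥ 1 (one summand per function symbol, arity giving the exponent).
N_0 = 2
N_1 = 2 + 2^2 = 6
Explicitly: w, v, cons(w, w), cons(w, v), cons(v, w), cons(v, v).
So |H| = 6.
For each predicate symbol, the number of ground atoms is |H| raised to its arity; summing:
  S: 6^3 = 216;  P: 6^3 = 216;  Q: 6
Total ground atoms: 216 + 216 + 6 = 438.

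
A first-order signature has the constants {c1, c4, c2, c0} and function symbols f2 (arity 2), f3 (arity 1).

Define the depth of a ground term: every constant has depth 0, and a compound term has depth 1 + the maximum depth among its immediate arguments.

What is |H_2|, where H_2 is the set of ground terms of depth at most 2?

604

If N_k denotes the number of depth-≤k ground terms, the 4 constants give N_0 = 4, and each function symbol of arity r contributes N_{k-1}^r new terms at level k: N_k = 4 + N_{k-1}^2 + N_{k-1}.
N_0 = 4
N_1 = 4 + 4^2 + 4 = 24
N_2 = 4 + 24^2 + 24 = 604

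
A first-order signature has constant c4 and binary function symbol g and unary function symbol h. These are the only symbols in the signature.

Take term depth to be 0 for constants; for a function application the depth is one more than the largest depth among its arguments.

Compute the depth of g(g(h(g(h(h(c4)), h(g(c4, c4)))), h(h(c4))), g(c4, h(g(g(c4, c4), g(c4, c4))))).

depth(h(c4)) = 1 + depth(c4) = 1 + 0 = 1
depth(h(h(c4))) = 1 + depth(h(c4)) = 1 + 1 = 2
depth(g(c4, c4)) = 1 + max(0, 0) = 1
depth(h(g(c4, c4))) = 1 + depth(g(c4, c4)) = 1 + 1 = 2
depth(g(h(h(c4)), h(g(c4, c4)))) = 1 + max(2, 2) = 3
depth(h(g(h(h(c4)), h(g(c4, c4))))) = 1 + depth(g(h(h(c4)), h(g(c4, c4)))) = 1 + 3 = 4
depth(g(h(g(h(h(c4)), h(g(c4, c4)))), h(h(c4)))) = 1 + max(4, 2) = 5
depth(g(g(c4, c4), g(c4, c4))) = 1 + max(1, 1) = 2
depth(h(g(g(c4, c4), g(c4, c4)))) = 1 + depth(g(g(c4, c4), g(c4, c4))) = 1 + 2 = 3
depth(g(c4, h(g(g(c4, c4), g(c4, c4))))) = 1 + max(0, 3) = 4
depth(g(g(h(g(h(h(c4)), h(g(c4, c4)))), h(h(c4))), g(c4, h(g(g(c4, c4), g(c4, c4)))))) = 1 + max(5, 4) = 6

6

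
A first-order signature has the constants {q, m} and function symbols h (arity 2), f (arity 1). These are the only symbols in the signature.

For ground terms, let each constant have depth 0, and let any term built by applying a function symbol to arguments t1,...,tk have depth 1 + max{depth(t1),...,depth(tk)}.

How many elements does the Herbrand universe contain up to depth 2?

74

Count level by level. With function symbols h/2, f/1, the terms of depth ≤ k are the 2 constants together with each function applied to depth-≤(k−1) tuples, so N_k = 2 + N_{k-1}^2 + N_{k-1}.
N_0 = 2
N_1 = 2 + 2^2 + 2 = 8
N_2 = 2 + 8^2 + 8 = 74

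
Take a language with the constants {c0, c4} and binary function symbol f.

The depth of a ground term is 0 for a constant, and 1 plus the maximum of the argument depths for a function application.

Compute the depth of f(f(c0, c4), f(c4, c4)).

2

depth(f(c0, c4)) = 1 + max(0, 0) = 1
depth(f(c4, c4)) = 1 + max(0, 0) = 1
depth(f(f(c0, c4), f(c4, c4))) = 1 + max(1, 1) = 2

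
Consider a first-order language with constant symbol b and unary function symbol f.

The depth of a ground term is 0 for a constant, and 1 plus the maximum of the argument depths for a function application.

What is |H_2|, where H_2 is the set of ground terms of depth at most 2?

If N_k denotes the number of depth-≤k ground terms, the 1 constant gives N_0 = 1, and each function symbol of arity r contributes N_{k-1}^r new terms at level k: N_k = 1 + N_{k-1}.
N_0 = 1
N_1 = 1 + 1 = 2
N_2 = 1 + 2 = 3

3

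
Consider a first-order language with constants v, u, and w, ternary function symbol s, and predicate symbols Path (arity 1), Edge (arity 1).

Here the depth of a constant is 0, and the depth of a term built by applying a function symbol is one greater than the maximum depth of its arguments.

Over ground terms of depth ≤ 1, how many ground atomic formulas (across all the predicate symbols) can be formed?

First count ground terms of depth ≤ 1.
Let N_k = |{terms of depth ≤ k}|. Then N_0 = 3 and N_k = 3 + N_{k-1}^3 for k ≥ 1 (one summand per function symbol, arity giving the exponent).
N_0 = 3
N_1 = 3 + 3^3 = 30
So |H| = 30.
Each predicate of arity r yields |H|^r ground atoms (one per choice of an r-tuple from H):
  Path: 30;  Edge: 30
Total ground atoms: 30 + 30 = 60.

60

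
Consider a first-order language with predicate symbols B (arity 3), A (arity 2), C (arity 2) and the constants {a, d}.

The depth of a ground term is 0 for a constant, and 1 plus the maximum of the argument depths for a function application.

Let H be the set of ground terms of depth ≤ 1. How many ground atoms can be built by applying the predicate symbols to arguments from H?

First count ground terms of depth ≤ 1.
With no function symbols every ground term is a constant, so there are exactly 2 ground terms at every depth bound.
N_0 = 2
N_1 = 2
Explicitly: a, d.
So |H| = 2.
For each predicate symbol, the number of ground atoms is |H| raised to its arity; summing:
  B: 2^3 = 8;  A: 2^2 = 4;  C: 2^2 = 4
Total ground atoms: 8 + 4 + 4 = 16.

16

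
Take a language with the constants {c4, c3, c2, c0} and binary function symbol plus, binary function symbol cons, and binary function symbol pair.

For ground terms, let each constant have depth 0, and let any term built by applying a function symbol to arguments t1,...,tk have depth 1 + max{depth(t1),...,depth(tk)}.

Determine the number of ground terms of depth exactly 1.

48

Let N_k = |{terms of depth ≤ k}|. Then N_0 = 4 and N_k = 4 + N_{k-1}^2 + N_{k-1}^2 + N_{k-1}^2 for k ≥ 1 (one summand per function symbol, arity giving the exponent).
N_0 = 4
N_1 = 4 + 4^2 + 4^2 + 4^2 = 52
Terms of depth exactly 1: N_1 − N_0 = 52 − 4 = 48.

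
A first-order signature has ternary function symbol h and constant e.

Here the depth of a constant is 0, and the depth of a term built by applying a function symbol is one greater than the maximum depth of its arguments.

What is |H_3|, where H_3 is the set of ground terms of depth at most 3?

730

If N_k denotes the number of depth-≤k ground terms, the 1 constant gives N_0 = 1, and each function symbol of arity r contributes N_{k-1}^r new terms at level k: N_k = 1 + N_{k-1}^3.
N_0 = 1
N_1 = 1 + 1^3 = 2
N_2 = 1 + 2^3 = 9
N_3 = 1 + 9^3 = 730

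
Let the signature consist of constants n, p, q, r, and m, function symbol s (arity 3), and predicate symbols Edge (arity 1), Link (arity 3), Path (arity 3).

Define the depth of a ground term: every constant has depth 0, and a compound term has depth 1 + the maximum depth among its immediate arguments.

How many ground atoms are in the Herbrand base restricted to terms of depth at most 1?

4394130

First count ground terms of depth ≤ 1.
Write N_k for the number of ground terms of depth ≤ k. A term of depth ≤ k is either a constant or a function symbol applied to arguments of depth ≤ k−1, so N_k = 5 + N_{k-1}^3.
N_0 = 5
N_1 = 5 + 5^3 = 130
So |H| = 130.
Ground atoms are formed by filling each argument slot of a predicate with a term from H, so an r-ary predicate gives |H|^r atoms:
  Edge: 130;  Link: 130^3 = 2197000;  Path: 130^3 = 2197000
Total ground atoms: 130 + 2197000 + 2197000 = 4394130.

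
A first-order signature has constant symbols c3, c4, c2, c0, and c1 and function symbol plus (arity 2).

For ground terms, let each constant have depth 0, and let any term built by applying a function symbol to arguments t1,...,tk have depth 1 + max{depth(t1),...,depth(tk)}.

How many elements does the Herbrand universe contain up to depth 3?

819030

Write N_k for the number of ground terms of depth ≤ k. A term of depth ≤ k is either a constant or a function symbol applied to arguments of depth ≤ k−1, so N_k = 5 + N_{k-1}^2.
N_0 = 5
N_1 = 5 + 5^2 = 30
N_2 = 5 + 30^2 = 905
N_3 = 5 + 905^2 = 819030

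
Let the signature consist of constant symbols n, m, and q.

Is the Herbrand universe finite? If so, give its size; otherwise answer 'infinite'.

3

There are no function symbols, so every ground term is one of the 3 constants.
The Herbrand universe is {n, m, q}, which is finite with 3 elements.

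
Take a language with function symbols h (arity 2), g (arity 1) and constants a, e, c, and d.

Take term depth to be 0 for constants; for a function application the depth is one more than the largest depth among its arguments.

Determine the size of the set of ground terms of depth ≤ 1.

Let N_k count ground terms of depth at most k. Each non-constant term of depth ≤ k is some function symbol applied to depth-≤(k−1) arguments, giving N_k = 4 + N_{k-1}^2 + N_{k-1}.
N_0 = 4
N_1 = 4 + 4^2 + 4 = 24

24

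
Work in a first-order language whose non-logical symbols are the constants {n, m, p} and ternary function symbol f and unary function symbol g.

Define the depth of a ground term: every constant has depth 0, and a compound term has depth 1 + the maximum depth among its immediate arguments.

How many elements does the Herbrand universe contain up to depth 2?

Count level by level. With function symbols f/3, g/1, the terms of depth ≤ k are the 3 constants together with each function applied to depth-≤(k−1) tuples, so N_k = 3 + N_{k-1}^3 + N_{k-1}.
N_0 = 3
N_1 = 3 + 3^3 + 3 = 33
N_2 = 3 + 33^3 + 33 = 35973

35973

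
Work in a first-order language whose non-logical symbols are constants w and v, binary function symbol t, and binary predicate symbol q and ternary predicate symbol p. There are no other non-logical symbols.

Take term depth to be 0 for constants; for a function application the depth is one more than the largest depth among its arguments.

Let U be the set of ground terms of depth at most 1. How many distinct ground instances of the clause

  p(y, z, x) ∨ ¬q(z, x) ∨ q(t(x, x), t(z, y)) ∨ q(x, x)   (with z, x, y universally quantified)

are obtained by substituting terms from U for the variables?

216

Ground terms of depth ≤ 1:
  Write N_k for the number of ground terms of depth ≤ k. A term of depth ≤ k is either a constant or a function symbol applied to arguments of depth ≤ k−1, so N_k = 2 + N_{k-1}^2.
  N_0 = 2
  N_1 = 2 + 2^2 = 6
So there are 6 ground terms available for substitution.
The clause has 3 distinct variables (z, x, y), each appearing in the body. In the free term algebra distinct substitutions yield syntactically distinct ground instances.
Number of ground instances = 6^3 = 216.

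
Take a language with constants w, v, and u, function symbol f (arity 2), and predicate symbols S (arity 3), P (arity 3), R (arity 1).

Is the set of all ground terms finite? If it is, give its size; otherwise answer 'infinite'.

The signature has at least one function symbol (f, arity 2) and at least one constant (w).
Iterating f gives infinitely many distinct ground terms: w, f(w, w), f(f(w, w), f(w, w)), ...
So the Herbrand universe is infinite.

infinite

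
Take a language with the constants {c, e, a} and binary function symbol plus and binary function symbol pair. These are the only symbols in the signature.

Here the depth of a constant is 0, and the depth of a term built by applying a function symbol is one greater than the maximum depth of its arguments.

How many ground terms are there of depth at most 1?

If N_k denotes the number of depth-≤k ground terms, the 3 constants give N_0 = 3, and each function symbol of arity r contributes N_{k-1}^r new terms at level k: N_k = 3 + N_{k-1}^2 + N_{k-1}^2.
N_0 = 3
N_1 = 3 + 3^2 + 3^2 = 21

21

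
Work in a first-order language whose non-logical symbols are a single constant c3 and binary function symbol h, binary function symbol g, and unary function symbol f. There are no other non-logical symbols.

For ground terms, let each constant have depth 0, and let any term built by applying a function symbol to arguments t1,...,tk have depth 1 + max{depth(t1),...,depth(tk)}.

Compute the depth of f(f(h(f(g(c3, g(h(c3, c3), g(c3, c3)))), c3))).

7

depth(h(c3, c3)) = 1 + max(0, 0) = 1
depth(g(c3, c3)) = 1 + max(0, 0) = 1
depth(g(h(c3, c3), g(c3, c3))) = 1 + max(1, 1) = 2
depth(g(c3, g(h(c3, c3), g(c3, c3)))) = 1 + max(0, 2) = 3
depth(f(g(c3, g(h(c3, c3), g(c3, c3))))) = 1 + depth(g(c3, g(h(c3, c3), g(c3, c3)))) = 1 + 3 = 4
depth(h(f(g(c3, g(h(c3, c3), g(c3, c3)))), c3)) = 1 + max(4, 0) = 5
depth(f(h(f(g(c3, g(h(c3, c3), g(c3, c3)))), c3))) = 1 + depth(h(f(g(c3, g(h(c3, c3), g(c3, c3)))), c3)) = 1 + 5 = 6
depth(f(f(h(f(g(c3, g(h(c3, c3), g(c3, c3)))), c3)))) = 1 + depth(f(h(f(g(c3, g(h(c3, c3), g(c3, c3)))), c3))) = 1 + 6 = 7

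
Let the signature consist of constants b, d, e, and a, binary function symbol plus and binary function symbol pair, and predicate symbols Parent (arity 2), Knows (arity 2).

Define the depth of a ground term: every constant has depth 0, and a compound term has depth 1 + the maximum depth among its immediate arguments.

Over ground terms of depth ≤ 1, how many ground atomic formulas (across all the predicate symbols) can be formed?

2592

First count ground terms of depth ≤ 1.
Let N_k count ground terms of depth at most k. Each non-constant term of depth ≤ k is some function symbol applied to depth-≤(k−1) arguments, giving N_k = 4 + N_{k-1}^2 + N_{k-1}^2.
N_0 = 4
N_1 = 4 + 4^2 + 4^2 = 36
So |H| = 36.
Each predicate of arity r yields |H|^r ground atoms (one per choice of an r-tuple from H):
  Parent: 36^2 = 1296;  Knows: 36^2 = 1296
Total ground atoms: 1296 + 1296 = 2592.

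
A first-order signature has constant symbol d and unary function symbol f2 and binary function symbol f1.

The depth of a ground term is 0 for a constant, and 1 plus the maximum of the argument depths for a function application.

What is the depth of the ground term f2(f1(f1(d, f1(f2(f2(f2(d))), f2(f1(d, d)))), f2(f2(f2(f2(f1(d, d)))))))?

7

depth(f2(d)) = 1 + depth(d) = 1 + 0 = 1
depth(f2(f2(d))) = 1 + depth(f2(d)) = 1 + 1 = 2
depth(f2(f2(f2(d)))) = 1 + depth(f2(f2(d))) = 1 + 2 = 3
depth(f1(d, d)) = 1 + max(0, 0) = 1
depth(f2(f1(d, d))) = 1 + depth(f1(d, d)) = 1 + 1 = 2
depth(f1(f2(f2(f2(d))), f2(f1(d, d)))) = 1 + max(3, 2) = 4
depth(f1(d, f1(f2(f2(f2(d))), f2(f1(d, d))))) = 1 + max(0, 4) = 5
depth(f2(f2(f1(d, d)))) = 1 + depth(f2(f1(d, d))) = 1 + 2 = 3
depth(f2(f2(f2(f1(d, d))))) = 1 + depth(f2(f2(f1(d, d)))) = 1 + 3 = 4
depth(f2(f2(f2(f2(f1(d, d)))))) = 1 + depth(f2(f2(f2(f1(d, d))))) = 1 + 4 = 5
depth(f1(f1(d, f1(f2(f2(f2(d))), f2(f1(d, d)))), f2(f2(f2(f2(f1(d, d))))))) = 1 + max(5, 5) = 6
depth(f2(f1(f1(d, f1(f2(f2(f2(d))), f2(f1(d, d)))), f2(f2(f2(f2(f1(d, d)))))))) = 1 + depth(f1(f1(d, f1(f2(f2(f2(d))), f2(f1(d, d)))), f2(f2(f2(f2(f1(d, d))))))) = 1 + 6 = 7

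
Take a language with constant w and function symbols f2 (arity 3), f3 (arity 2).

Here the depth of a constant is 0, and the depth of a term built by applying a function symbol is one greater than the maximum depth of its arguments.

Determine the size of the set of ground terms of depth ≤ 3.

52023

Write N_k for the number of ground terms of depth ≤ k. A term of depth ≤ k is either a constant or a function symbol applied to arguments of depth ≤ k−1, so N_k = 1 + N_{k-1}^3 + N_{k-1}^2.
N_0 = 1
N_1 = 1 + 1^3 + 1^2 = 3
N_2 = 1 + 3^3 + 3^2 = 37
N_3 = 1 + 37^3 + 37^2 = 52023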